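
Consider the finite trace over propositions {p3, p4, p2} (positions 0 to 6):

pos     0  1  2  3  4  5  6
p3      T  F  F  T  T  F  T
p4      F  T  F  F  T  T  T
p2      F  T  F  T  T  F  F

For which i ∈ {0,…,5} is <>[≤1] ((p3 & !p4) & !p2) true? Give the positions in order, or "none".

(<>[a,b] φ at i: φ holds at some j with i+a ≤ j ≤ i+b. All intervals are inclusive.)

0

Evaluate at each i in [0,5]:
  i=0: ✓ (witness j=0)
  i=1: ✗ (none in [1,2])
  i=2: ✗ (none in [2,3])
  i=3: ✗ (none in [3,4])
  i=4: ✗ (none in [4,5])
  i=5: ✗ (none in [5,6])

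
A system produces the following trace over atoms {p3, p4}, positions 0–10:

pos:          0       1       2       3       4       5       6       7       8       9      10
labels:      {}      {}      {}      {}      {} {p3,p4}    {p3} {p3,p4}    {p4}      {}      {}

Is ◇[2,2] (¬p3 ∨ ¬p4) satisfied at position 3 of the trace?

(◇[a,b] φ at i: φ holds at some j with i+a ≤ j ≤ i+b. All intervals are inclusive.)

Does not hold

Check (¬p3 ∨ ¬p4) at each j in [5,5]:
  j=5: false
No position in the window satisfies it → formula fails.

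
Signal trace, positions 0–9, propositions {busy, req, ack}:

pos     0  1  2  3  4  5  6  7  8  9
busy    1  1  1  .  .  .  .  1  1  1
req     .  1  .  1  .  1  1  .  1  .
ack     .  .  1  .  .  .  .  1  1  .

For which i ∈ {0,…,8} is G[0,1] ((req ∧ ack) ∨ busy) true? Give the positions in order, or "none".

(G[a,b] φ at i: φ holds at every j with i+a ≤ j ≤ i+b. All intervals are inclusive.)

Evaluate at each i in [0,8]:
  i=0: ✓ (all of [0,1])
  i=1: ✓ (all of [1,2])
  i=2: ✗ (fails at j=3)
  i=3: ✗ (fails at j=3)
  i=4: ✗ (fails at j=4)
  i=5: ✗ (fails at j=5)
  i=6: ✗ (fails at j=6)
  i=7: ✓ (all of [7,8])
  i=8: ✓ (all of [8,9])

0, 1, 7, 8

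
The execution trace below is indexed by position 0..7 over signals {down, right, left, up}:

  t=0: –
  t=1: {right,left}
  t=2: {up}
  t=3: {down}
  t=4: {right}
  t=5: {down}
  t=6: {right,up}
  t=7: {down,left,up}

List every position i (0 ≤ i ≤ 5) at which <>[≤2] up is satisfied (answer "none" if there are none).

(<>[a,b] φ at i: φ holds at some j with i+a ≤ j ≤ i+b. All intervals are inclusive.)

Evaluate at each i in [0,5]:
  i=0: ✓ (witness j=2)
  i=1: ✓ (witness j=2)
  i=2: ✓ (witness j=2)
  i=3: ✗ (none in [3,5])
  i=4: ✓ (witness j=6)
  i=5: ✓ (witness j=6)

0, 1, 2, 4, 5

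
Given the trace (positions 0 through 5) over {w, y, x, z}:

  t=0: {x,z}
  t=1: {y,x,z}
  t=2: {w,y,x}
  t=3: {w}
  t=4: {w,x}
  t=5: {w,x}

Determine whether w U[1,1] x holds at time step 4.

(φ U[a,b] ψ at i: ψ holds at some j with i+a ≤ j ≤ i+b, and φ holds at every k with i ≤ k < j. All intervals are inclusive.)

Yes

Need some j in [5,5] with x, and w at every k in [4,j-1].
  j=5: x holds; w holds at every k in [4,4] → satisfied.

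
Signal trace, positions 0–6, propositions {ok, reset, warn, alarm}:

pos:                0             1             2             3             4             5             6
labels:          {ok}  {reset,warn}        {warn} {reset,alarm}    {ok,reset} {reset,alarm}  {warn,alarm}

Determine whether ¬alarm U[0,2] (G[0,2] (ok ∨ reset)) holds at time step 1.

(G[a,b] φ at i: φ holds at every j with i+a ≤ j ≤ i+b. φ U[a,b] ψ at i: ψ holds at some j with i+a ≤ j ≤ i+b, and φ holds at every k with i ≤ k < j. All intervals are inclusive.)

Yes

Need some j in [1,3] with G[0,2] (ok ∨ reset), and ¬alarm at every k in [1,j-1].
  j=1: G[0,2] (ok ∨ reset) — fails at 2.
  j=2: G[0,2] (ok ∨ reset) — fails at 2.
  j=3: G[0,2] (ok ∨ reset) holds; ¬alarm holds at every k in [1,2] → satisfied.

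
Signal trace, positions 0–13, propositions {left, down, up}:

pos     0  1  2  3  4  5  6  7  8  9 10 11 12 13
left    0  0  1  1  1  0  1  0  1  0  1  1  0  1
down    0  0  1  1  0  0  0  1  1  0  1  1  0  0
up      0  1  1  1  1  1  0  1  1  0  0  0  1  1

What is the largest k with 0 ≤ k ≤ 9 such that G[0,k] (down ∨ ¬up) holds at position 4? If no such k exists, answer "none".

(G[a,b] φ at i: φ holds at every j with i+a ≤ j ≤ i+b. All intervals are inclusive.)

none

(down ∨ ¬up) must hold from j=4 onward; find where it first fails.
  j=4: fails → no k works.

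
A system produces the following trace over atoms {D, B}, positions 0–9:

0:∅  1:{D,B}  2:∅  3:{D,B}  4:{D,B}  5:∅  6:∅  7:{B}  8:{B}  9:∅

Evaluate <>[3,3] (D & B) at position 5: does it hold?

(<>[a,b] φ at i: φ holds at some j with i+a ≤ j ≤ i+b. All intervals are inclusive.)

Does not hold

Check (D & B) at each j in [8,8]:
  j=8: false
No position in the window satisfies it → formula fails.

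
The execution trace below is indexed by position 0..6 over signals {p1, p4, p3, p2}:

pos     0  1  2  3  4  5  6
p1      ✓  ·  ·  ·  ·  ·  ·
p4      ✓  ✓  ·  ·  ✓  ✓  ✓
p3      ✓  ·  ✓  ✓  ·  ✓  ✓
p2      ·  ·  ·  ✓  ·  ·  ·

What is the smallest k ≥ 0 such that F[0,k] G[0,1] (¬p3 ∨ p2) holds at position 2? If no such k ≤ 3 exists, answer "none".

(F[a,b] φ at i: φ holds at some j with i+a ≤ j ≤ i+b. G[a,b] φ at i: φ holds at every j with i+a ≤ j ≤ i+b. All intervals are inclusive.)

Scan j = 2,3,… for G[0,1] (¬p3 ∨ p2):
  j=2: fails
  j=3: holds
First hit at j=3, so smallest k = 3-2 = 1.

1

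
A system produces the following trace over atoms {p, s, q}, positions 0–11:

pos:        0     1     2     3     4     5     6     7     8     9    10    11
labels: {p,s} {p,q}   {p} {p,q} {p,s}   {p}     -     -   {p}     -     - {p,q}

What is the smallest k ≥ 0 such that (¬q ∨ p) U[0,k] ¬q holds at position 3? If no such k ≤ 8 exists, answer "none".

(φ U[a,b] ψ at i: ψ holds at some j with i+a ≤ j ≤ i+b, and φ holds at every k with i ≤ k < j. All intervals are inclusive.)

Need earliest j ≥ 3 with ¬q, and (¬q ∨ p) at every k in [3,j-1].
  j=3: rhs fails.
  j=4: rhs holds; lhs holds on [3,3]. k = 1.

1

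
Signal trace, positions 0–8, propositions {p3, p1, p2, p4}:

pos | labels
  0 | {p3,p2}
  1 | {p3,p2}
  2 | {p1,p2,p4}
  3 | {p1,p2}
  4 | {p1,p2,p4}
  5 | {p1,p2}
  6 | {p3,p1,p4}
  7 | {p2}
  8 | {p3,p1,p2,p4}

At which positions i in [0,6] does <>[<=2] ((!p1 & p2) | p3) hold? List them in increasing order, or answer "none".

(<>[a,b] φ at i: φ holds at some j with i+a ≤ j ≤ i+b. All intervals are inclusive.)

Evaluate at each i in [0,6]:
  i=0: ✓ (witness j=0)
  i=1: ✓ (witness j=1)
  i=2: ✗ (none in [2,4])
  i=3: ✗ (none in [3,5])
  i=4: ✓ (witness j=6)
  i=5: ✓ (witness j=6)
  i=6: ✓ (witness j=6)

0, 1, 4, 5, 6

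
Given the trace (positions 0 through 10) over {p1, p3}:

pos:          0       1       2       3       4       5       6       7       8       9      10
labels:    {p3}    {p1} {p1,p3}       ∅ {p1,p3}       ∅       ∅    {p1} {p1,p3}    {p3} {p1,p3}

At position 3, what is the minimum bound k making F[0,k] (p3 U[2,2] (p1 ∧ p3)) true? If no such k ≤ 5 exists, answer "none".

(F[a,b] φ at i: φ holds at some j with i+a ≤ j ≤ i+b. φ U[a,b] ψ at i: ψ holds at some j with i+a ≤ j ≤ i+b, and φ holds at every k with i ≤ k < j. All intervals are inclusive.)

5

Scan j = 3,4,… for (p3 U[2,2] (p1 ∧ p3)):
  j=3: fails
  j=4: fails
  j=5: fails
  j=6: fails
  j=7: fails
  j=8: holds
First hit at j=8, so smallest k = 8-3 = 5.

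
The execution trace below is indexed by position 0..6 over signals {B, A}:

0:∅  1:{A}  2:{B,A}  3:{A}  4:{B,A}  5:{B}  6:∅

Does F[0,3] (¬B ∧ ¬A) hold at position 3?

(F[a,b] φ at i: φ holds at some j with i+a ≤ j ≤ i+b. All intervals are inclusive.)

Yes

Check (¬B ∧ ¬A) at each j in [3,6]:
  j=3: false
  j=4: false
  j=5: false
  j=6: true
Found at j=6 → formula holds.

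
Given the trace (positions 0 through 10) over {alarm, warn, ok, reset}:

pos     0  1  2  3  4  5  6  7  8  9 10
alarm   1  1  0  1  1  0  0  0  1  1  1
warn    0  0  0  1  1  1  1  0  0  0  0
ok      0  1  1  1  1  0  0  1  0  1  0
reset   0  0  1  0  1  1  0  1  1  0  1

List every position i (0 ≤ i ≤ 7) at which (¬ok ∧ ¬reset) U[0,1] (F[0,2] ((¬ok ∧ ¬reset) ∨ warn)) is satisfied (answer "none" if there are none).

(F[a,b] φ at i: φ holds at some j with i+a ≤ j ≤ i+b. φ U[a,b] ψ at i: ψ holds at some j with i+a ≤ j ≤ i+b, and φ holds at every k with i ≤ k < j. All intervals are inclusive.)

Evaluate at each i in [0,7]:
  i=0: ✓ (rhs at j=0)
  i=1: ✓ (rhs at j=1)
  i=2: ✓ (rhs at j=2)
  i=3: ✓ (rhs at j=3)
  i=4: ✓ (rhs at j=4)
  i=5: ✓ (rhs at j=5)
  i=6: ✓ (rhs at j=6)
  i=7: ✗ (no rhs in [7,8])

0, 1, 2, 3, 4, 5, 6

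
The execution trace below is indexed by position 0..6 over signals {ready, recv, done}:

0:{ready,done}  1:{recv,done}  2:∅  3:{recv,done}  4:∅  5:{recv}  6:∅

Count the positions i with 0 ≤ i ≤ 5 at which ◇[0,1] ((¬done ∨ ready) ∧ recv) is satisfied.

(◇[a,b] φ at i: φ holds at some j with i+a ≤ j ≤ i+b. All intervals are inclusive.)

2

Evaluate at each i in [0,5]:
  i=0: ✗ (none in [0,1])
  i=1: ✗ (none in [1,2])
  i=2: ✗ (none in [2,3])
  i=3: ✗ (none in [3,4])
  i=4: ✓ (witness j=5)
  i=5: ✓ (witness j=5)
Positions where it holds: {4, 5} → 2.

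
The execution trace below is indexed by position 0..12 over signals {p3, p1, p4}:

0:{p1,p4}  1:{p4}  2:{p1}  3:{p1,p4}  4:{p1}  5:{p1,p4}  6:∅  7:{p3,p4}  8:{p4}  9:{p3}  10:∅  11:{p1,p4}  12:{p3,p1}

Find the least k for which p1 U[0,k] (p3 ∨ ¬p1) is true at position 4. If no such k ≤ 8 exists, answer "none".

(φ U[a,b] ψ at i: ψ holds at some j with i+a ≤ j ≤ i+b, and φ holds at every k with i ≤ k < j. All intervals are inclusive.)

2

Need earliest j ≥ 4 with (p3 ∨ ¬p1), and p1 at every k in [4,j-1].
  j=4: rhs fails.
  j=5: rhs fails.
  j=6: rhs holds; lhs holds on [4,5]. k = 2.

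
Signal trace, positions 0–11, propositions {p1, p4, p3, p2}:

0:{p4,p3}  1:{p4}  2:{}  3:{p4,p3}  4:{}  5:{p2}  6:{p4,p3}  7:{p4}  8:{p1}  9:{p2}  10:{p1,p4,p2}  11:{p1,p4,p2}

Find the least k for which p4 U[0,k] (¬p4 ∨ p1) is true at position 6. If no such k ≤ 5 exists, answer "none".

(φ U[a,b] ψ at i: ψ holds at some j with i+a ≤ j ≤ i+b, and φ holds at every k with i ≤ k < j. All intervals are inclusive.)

Need earliest j ≥ 6 with (¬p4 ∨ p1), and p4 at every k in [6,j-1].
  j=6: rhs fails.
  j=7: rhs fails.
  j=8: rhs holds; lhs holds on [6,7]. k = 2.

2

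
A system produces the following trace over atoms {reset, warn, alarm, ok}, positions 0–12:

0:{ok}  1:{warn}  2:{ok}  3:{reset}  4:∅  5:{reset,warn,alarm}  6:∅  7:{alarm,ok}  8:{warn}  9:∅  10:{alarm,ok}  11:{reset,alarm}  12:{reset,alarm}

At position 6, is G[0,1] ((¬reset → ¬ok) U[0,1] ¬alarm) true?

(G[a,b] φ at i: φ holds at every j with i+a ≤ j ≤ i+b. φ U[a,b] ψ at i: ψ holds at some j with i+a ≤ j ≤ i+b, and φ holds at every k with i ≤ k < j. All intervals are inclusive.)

Check ((¬reset → ¬ok) U[0,1] ¬alarm) at every j in [6,7]:
  j=6: holds
  j=7: fails
Fails at j=7 → formula fails.

Does not hold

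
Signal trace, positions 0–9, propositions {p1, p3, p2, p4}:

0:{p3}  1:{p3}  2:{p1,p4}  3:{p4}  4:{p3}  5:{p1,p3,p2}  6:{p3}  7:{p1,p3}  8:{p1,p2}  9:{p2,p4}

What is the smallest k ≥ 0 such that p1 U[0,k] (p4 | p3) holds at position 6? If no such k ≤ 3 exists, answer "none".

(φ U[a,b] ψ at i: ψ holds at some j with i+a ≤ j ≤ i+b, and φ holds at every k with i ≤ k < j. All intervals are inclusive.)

Need earliest j ≥ 6 with (p4 | p3), and p1 at every k in [6,j-1].
  j=6: rhs holds (empty prefix). k = 0.

0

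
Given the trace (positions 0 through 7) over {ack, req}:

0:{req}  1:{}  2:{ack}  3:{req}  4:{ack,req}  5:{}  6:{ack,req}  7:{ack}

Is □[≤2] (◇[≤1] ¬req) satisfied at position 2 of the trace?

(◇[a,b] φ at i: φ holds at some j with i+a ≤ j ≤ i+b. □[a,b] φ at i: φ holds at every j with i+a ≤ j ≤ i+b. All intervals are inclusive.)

Does not hold

Check ◇[≤1] ¬req at every j in [2,4]:
  j=2: holds (witness at 2)
  j=3: fails (none in [3,4])
  j=4: holds (witness at 5)
Fails at j=3 → formula fails.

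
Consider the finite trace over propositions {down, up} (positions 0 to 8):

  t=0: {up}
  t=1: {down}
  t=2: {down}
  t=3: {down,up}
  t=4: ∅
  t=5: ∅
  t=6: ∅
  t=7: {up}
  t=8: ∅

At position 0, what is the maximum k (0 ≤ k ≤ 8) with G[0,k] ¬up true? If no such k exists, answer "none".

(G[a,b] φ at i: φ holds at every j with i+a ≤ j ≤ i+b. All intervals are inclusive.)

¬up must hold from j=0 onward; find where it first fails.
  j=0: fails → no k works.

none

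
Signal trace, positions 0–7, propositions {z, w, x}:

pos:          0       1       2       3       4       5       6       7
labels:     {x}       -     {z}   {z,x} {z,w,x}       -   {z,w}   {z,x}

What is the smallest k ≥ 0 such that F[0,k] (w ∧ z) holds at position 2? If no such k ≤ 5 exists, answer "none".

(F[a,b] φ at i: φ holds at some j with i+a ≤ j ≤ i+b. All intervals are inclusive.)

2

Scan j = 2,3,… for (w ∧ z):
  j=2: fails
  j=3: fails
  j=4: holds
First hit at j=4, so smallest k = 4-2 = 2.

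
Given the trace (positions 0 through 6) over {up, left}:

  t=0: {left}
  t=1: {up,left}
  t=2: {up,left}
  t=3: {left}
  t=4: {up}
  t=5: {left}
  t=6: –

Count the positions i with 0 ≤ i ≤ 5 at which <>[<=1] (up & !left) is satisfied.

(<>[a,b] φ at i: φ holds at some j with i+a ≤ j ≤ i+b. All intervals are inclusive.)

Evaluate at each i in [0,5]:
  i=0: ✗ (none in [0,1])
  i=1: ✗ (none in [1,2])
  i=2: ✗ (none in [2,3])
  i=3: ✓ (witness j=4)
  i=4: ✓ (witness j=4)
  i=5: ✗ (none in [5,6])
Positions where it holds: {3, 4} → 2.

2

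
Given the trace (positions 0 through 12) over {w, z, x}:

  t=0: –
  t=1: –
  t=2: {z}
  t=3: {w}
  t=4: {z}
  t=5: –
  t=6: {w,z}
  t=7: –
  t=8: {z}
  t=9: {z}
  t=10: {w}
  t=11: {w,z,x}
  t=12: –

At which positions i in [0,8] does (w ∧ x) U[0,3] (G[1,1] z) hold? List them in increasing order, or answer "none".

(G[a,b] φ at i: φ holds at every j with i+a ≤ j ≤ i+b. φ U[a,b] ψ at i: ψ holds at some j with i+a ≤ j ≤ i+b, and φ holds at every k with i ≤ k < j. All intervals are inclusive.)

Evaluate at each i in [0,8]:
  i=0: ✗ (lhs fails at k=0 before rhs at j=1)
  i=1: ✓ (rhs at j=1)
  i=2: ✗ (lhs fails at k=2 before rhs at j=3)
  i=3: ✓ (rhs at j=3)
  i=4: ✗ (lhs fails at k=4 before rhs at j=5)
  i=5: ✓ (rhs at j=5)
  i=6: ✗ (lhs fails at k=6 before rhs at j=7)
  i=7: ✓ (rhs at j=7)
  i=8: ✓ (rhs at j=8)

1, 3, 5, 7, 8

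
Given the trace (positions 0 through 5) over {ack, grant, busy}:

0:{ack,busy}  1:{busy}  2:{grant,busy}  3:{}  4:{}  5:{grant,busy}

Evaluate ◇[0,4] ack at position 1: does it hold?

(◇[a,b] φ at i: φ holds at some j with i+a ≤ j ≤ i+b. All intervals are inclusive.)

Check ack at each j in [1,5]:
  j=1: false
  j=2: false
  j=3: false
  j=4: false
  j=5: false
No position in the window satisfies it → formula fails.

False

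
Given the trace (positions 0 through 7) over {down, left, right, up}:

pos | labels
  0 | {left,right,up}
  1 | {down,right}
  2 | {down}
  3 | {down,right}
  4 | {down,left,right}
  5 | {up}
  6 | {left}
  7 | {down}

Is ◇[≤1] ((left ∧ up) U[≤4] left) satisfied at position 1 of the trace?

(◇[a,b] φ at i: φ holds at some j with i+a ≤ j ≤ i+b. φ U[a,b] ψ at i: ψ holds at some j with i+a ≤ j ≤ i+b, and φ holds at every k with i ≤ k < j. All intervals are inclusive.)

Check ((left ∧ up) U[≤4] left) at each j in [1,2]:
  j=1: fails
  j=2: fails
No position in the window satisfies it → formula fails.

No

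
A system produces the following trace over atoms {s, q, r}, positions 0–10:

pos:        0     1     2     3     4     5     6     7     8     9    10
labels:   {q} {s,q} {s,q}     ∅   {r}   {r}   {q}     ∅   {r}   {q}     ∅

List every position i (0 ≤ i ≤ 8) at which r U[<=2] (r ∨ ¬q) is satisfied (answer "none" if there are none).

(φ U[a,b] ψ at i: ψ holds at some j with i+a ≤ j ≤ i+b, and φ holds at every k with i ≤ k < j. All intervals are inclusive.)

Evaluate at each i in [0,8]:
  i=0: ✗ (no rhs in [0,2])
  i=1: ✗ (lhs fails at k=1 before rhs at j=3)
  i=2: ✗ (lhs fails at k=2 before rhs at j=3)
  i=3: ✓ (rhs at j=3)
  i=4: ✓ (rhs at j=4)
  i=5: ✓ (rhs at j=5)
  i=6: ✗ (lhs fails at k=6 before rhs at j=7)
  i=7: ✓ (rhs at j=7)
  i=8: ✓ (rhs at j=8)

3, 4, 5, 7, 8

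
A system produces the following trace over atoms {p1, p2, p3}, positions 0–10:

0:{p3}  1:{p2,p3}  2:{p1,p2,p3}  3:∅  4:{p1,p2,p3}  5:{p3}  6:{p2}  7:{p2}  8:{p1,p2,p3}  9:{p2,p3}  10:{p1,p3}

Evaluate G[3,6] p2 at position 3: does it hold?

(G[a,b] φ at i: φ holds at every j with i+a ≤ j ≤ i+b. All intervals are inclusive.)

True

Check p2 at every j in [6,9]:
  j=6: true
  j=7: true
  j=8: true
  j=9: true
All positions satisfy it → formula holds.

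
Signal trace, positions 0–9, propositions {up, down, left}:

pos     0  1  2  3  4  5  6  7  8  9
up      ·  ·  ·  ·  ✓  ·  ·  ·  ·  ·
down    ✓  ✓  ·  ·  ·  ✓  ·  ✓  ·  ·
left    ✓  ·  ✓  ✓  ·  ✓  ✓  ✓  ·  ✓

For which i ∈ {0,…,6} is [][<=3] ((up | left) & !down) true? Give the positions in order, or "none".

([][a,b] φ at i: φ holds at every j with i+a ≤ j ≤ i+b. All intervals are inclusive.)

none

Evaluate at each i in [0,6]:
  i=0: ✗ (fails at j=0)
  i=1: ✗ (fails at j=1)
  i=2: ✗ (fails at j=5)
  i=3: ✗ (fails at j=5)
  i=4: ✗ (fails at j=5)
  i=5: ✗ (fails at j=5)
  i=6: ✗ (fails at j=7)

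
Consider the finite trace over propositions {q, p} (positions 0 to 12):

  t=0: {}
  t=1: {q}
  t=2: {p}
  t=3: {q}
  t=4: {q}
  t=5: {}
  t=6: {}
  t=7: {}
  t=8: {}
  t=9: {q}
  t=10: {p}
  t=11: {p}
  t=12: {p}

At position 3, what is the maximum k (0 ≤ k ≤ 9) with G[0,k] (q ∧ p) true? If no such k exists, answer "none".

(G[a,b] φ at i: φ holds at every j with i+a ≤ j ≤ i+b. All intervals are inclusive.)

(q ∧ p) must hold from j=3 onward; find where it first fails.
  j=3: fails → no k works.

none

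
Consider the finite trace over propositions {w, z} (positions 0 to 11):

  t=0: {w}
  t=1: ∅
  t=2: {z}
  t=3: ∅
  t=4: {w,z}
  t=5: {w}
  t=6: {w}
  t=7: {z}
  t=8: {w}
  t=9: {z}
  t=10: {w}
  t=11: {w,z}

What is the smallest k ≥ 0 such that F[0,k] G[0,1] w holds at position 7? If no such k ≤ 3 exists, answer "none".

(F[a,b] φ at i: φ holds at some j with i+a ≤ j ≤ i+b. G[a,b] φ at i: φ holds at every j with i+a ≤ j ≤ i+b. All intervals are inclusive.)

Scan j = 7,8,… for G[0,1] w:
  j=7: fails
  j=8: fails
  j=9: fails
  j=10: holds
First hit at j=10, so smallest k = 10-7 = 3.

3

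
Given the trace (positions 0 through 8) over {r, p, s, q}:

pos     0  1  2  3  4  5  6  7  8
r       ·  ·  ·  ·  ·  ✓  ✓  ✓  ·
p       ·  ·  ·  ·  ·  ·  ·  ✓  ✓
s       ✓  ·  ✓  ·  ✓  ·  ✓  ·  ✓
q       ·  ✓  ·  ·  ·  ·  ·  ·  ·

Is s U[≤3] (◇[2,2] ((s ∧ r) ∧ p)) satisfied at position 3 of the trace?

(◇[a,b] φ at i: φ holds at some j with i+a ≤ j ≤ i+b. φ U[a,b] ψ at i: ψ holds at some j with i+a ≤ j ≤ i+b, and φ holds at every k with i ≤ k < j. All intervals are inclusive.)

Need some j in [3,6] with ◇[2,2] ((s ∧ r) ∧ p), and s at every k in [3,j-1].
  j=3: ◇[2,2] ((s ∧ r) ∧ p) — fails (none in [5,5]).
  j=4: ◇[2,2] ((s ∧ r) ∧ p) — fails (none in [6,6]).
  j=5: ◇[2,2] ((s ∧ r) ∧ p) — fails (none in [7,7]).
  j=6: ◇[2,2] ((s ∧ r) ∧ p) — fails (none in [8,8]).
No j in the window works → until fails.

Does not hold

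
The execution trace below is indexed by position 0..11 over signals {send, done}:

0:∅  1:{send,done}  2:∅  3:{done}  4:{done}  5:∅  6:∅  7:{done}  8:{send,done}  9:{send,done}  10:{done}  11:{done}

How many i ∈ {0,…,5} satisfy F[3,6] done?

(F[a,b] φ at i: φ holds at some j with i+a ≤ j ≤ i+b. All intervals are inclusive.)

Evaluate at each i in [0,5]:
  i=0: ✓ (witness j=3)
  i=1: ✓ (witness j=4)
  i=2: ✓ (witness j=7)
  i=3: ✓ (witness j=7)
  i=4: ✓ (witness j=7)
  i=5: ✓ (witness j=8)
Positions where it holds: {0, 1, 2, 3, 4, 5} → 6.

6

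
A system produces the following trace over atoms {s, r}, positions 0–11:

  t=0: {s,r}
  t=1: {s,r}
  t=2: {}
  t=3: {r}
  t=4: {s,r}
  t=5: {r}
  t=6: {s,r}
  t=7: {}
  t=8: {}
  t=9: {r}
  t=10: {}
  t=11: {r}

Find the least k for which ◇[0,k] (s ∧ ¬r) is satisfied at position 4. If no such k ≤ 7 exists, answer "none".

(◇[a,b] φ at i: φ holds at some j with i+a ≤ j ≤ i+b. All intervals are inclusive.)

none

Scan j = 4,5,… for (s ∧ ¬r):
  j=4: fails
  j=5: fails
  j=6: fails
  j=7: fails
  j=8: fails
  j=9: fails
  j=10: fails
  j=11: fails
No j in [4,11] satisfies it → none.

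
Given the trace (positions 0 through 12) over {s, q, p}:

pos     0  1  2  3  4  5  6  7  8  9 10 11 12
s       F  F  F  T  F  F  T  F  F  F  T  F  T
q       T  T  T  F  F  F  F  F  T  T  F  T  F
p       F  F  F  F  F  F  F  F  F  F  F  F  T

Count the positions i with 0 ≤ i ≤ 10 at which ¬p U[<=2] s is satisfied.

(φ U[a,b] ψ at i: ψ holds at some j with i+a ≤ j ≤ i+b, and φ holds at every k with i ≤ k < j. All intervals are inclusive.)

Evaluate at each i in [0,10]:
  i=0: ✗ (no rhs in [0,2])
  i=1: ✓ (rhs at j=3; lhs holds on [1,2])
  i=2: ✓ (rhs at j=3; lhs holds on [2,2])
  i=3: ✓ (rhs at j=3)
  i=4: ✓ (rhs at j=6; lhs holds on [4,5])
  i=5: ✓ (rhs at j=6; lhs holds on [5,5])
  i=6: ✓ (rhs at j=6)
  i=7: ✗ (no rhs in [7,9])
  i=8: ✓ (rhs at j=10; lhs holds on [8,9])
  i=9: ✓ (rhs at j=10; lhs holds on [9,9])
  i=10: ✓ (rhs at j=10)
Positions where it holds: {1, 2, 3, 4, 5, 6, 8, 9, 10} → 9.

9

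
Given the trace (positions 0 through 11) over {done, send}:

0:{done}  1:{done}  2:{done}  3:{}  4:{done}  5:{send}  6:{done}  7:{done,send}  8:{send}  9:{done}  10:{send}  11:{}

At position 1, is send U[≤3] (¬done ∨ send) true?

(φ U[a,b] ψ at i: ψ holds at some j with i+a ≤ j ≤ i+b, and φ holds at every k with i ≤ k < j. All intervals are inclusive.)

Need some j in [1,4] with (¬done ∨ send), and send at every k in [1,j-1].
  j=1: (¬done ∨ send) false.
  j=2: (¬done ∨ send) false.
  j=3: (¬done ∨ send) holds, but send fails at k=1 → not this j.
  j=4: (¬done ∨ send) false.
No j in the window works → until fails.

Does not hold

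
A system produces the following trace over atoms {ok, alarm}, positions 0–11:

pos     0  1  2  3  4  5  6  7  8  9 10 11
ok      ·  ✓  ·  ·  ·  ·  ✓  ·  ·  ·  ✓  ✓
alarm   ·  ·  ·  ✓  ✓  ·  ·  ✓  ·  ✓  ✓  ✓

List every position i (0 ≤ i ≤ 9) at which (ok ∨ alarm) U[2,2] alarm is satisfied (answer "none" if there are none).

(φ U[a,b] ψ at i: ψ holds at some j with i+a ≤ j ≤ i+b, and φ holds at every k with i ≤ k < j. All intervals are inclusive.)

9

Evaluate at each i in [0,9]:
  i=0: ✗ (no rhs in [2,2])
  i=1: ✗ (lhs fails at k=2 before rhs at j=3)
  i=2: ✗ (lhs fails at k=2 before rhs at j=4)
  i=3: ✗ (no rhs in [5,5])
  i=4: ✗ (no rhs in [6,6])
  i=5: ✗ (lhs fails at k=5 before rhs at j=7)
  i=6: ✗ (no rhs in [8,8])
  i=7: ✗ (lhs fails at k=8 before rhs at j=9)
  i=8: ✗ (lhs fails at k=8 before rhs at j=10)
  i=9: ✓ (rhs at j=11; lhs holds on [9,10])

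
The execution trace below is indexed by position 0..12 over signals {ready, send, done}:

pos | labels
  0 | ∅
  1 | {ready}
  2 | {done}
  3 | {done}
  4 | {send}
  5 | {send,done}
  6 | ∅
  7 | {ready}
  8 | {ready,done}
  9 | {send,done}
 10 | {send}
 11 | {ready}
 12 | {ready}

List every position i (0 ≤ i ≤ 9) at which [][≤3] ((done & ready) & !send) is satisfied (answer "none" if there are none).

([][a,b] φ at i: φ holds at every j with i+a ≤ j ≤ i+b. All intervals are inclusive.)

Evaluate at each i in [0,9]:
  i=0: ✗ (fails at j=0)
  i=1: ✗ (fails at j=1)
  i=2: ✗ (fails at j=2)
  i=3: ✗ (fails at j=3)
  i=4: ✗ (fails at j=4)
  i=5: ✗ (fails at j=5)
  i=6: ✗ (fails at j=6)
  i=7: ✗ (fails at j=7)
  i=8: ✗ (fails at j=9)
  i=9: ✗ (fails at j=9)

none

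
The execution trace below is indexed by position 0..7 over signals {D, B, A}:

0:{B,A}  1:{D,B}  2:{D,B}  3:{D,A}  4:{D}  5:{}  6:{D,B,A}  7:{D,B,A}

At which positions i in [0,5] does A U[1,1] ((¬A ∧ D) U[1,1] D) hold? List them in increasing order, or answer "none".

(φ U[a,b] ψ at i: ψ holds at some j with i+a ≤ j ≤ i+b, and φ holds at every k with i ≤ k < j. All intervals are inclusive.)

0

Evaluate at each i in [0,5]:
  i=0: ✓ (rhs at j=1; lhs holds on [0,0])
  i=1: ✗ (lhs fails at k=1 before rhs at j=2)
  i=2: ✗ (no rhs in [3,3])
  i=3: ✗ (no rhs in [4,4])
  i=4: ✗ (no rhs in [5,5])
  i=5: ✗ (no rhs in [6,6])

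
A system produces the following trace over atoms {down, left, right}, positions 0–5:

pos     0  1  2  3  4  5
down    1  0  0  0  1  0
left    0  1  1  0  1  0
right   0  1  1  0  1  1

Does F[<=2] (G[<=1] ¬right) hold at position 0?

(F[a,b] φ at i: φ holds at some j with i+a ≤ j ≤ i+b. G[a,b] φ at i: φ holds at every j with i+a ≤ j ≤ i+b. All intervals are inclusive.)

No

Check G[<=1] ¬right at each j in [0,2]:
  j=0: fails at 1
  j=1: fails at 1
  j=2: fails at 2
No position in the window satisfies it → formula fails.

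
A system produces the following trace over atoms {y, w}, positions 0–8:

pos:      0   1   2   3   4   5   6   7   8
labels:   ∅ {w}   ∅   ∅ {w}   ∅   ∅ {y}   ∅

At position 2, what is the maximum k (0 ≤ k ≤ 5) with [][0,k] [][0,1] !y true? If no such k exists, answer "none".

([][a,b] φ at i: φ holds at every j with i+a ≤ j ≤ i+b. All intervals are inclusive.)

3

[][0,1] !y must hold from j=2 onward; find where it first fails.
  j=2: holds
  j=3: holds
  j=4: holds
  j=5: holds
  j=6: fails
Holds on [2,5], so largest k = 3.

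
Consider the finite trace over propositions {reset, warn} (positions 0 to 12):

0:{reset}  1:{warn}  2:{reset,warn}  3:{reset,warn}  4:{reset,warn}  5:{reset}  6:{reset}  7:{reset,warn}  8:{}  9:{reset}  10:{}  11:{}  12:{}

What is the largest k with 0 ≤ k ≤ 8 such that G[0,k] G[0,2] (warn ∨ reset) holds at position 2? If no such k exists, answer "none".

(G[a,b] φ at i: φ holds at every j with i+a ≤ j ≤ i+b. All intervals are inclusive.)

G[0,2] (warn ∨ reset) must hold from j=2 onward; find where it first fails.
  j=2: holds
  j=3: holds
  j=4: holds
  j=5: holds
  j=6: fails
Holds on [2,5], so largest k = 3.

3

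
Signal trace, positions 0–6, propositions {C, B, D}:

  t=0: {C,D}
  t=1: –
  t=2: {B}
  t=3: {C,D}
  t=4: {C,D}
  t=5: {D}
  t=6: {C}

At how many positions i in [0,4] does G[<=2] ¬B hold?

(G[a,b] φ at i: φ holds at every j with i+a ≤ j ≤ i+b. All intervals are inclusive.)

2

Evaluate at each i in [0,4]:
  i=0: ✗ (fails at j=2)
  i=1: ✗ (fails at j=2)
  i=2: ✗ (fails at j=2)
  i=3: ✓ (all of [3,5])
  i=4: ✓ (all of [4,6])
Positions where it holds: {3, 4} → 2.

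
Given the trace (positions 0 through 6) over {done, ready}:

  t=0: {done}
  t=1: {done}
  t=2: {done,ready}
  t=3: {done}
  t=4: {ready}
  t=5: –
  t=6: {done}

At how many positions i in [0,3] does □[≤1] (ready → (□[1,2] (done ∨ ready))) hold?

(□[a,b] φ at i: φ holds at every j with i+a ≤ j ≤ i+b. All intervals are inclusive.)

Evaluate at each i in [0,3]:
  i=0: ✓ (all of [0,1])
  i=1: ✓ (all of [1,2])
  i=2: ✓ (all of [2,3])
  i=3: ✗ (fails at j=4)
Positions where it holds: {0, 1, 2} → 3.

3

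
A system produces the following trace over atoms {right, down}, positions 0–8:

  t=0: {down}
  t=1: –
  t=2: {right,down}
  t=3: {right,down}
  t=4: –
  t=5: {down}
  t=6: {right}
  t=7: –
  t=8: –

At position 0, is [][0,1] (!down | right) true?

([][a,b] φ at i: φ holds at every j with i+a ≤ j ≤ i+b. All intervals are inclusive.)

Does not hold

Check (!down | right) at every j in [0,1]:
  j=0: false
  j=1: true
Fails at j=0 → formula fails.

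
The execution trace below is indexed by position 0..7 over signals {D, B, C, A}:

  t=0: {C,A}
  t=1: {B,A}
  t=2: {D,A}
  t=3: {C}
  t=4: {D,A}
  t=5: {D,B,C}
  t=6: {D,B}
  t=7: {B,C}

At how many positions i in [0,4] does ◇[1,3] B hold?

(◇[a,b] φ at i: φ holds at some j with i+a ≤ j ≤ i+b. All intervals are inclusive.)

Evaluate at each i in [0,4]:
  i=0: ✓ (witness j=1)
  i=1: ✗ (none in [2,4])
  i=2: ✓ (witness j=5)
  i=3: ✓ (witness j=5)
  i=4: ✓ (witness j=5)
Positions where it holds: {0, 2, 3, 4} → 4.

4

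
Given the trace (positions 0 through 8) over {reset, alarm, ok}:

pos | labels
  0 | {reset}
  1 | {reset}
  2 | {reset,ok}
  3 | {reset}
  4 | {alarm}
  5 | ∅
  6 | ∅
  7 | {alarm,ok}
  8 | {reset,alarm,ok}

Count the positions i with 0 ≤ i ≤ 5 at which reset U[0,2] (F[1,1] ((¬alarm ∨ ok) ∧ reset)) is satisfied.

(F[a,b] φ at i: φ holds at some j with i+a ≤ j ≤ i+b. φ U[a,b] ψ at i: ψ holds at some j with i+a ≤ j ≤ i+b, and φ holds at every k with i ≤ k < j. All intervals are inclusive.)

3

Evaluate at each i in [0,5]:
  i=0: ✓ (rhs at j=0)
  i=1: ✓ (rhs at j=1)
  i=2: ✓ (rhs at j=2)
  i=3: ✗ (no rhs in [3,5])
  i=4: ✗ (no rhs in [4,6])
  i=5: ✗ (lhs fails at k=5 before rhs at j=7)
Positions where it holds: {0, 1, 2} → 3.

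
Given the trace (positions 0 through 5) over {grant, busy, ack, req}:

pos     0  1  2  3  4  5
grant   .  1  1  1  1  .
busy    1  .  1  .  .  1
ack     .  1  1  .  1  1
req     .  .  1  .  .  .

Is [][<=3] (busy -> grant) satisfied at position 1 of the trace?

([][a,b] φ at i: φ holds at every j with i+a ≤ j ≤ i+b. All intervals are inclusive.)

Check (busy -> grant) at every j in [1,4]:
  j=1: antecedent false → ✓
  j=2: antecedent true; consequent true → ✓
  j=3: antecedent false → ✓
  j=4: antecedent false → ✓
All positions satisfy it → formula holds.

Holds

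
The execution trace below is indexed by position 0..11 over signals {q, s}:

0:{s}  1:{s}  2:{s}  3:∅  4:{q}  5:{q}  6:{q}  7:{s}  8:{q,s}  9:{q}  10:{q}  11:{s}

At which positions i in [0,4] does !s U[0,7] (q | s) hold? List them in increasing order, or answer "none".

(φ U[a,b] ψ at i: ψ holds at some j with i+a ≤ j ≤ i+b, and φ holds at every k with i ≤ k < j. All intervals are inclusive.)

0, 1, 2, 3, 4

Evaluate at each i in [0,4]:
  i=0: ✓ (rhs at j=0)
  i=1: ✓ (rhs at j=1)
  i=2: ✓ (rhs at j=2)
  i=3: ✓ (rhs at j=4; lhs holds on [3,3])
  i=4: ✓ (rhs at j=4)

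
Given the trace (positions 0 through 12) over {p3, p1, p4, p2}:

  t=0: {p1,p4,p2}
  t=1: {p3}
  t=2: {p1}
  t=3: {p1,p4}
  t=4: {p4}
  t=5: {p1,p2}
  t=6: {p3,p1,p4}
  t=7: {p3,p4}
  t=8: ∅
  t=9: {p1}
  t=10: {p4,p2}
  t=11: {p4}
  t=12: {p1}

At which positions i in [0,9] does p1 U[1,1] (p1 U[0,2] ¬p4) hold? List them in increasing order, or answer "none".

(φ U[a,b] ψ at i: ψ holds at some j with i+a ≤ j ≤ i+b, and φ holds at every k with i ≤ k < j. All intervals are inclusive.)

0

Evaluate at each i in [0,9]:
  i=0: ✓ (rhs at j=1; lhs holds on [0,0])
  i=1: ✗ (lhs fails at k=1 before rhs at j=2)
  i=2: ✗ (no rhs in [3,3])
  i=3: ✗ (no rhs in [4,4])
  i=4: ✗ (lhs fails at k=4 before rhs at j=5)
  i=5: ✗ (no rhs in [6,6])
  i=6: ✗ (no rhs in [7,7])
  i=7: ✗ (lhs fails at k=7 before rhs at j=8)
  i=8: ✗ (lhs fails at k=8 before rhs at j=9)
  i=9: ✗ (no rhs in [10,10])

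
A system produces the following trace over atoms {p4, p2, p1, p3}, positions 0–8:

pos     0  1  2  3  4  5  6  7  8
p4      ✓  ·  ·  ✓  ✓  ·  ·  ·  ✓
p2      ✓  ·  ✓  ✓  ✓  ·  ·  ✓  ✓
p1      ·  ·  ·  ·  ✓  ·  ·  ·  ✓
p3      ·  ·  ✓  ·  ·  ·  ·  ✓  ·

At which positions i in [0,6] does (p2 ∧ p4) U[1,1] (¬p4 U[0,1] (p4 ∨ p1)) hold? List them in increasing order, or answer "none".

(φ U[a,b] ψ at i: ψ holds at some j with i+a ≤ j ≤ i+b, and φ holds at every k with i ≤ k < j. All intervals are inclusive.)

Evaluate at each i in [0,6]:
  i=0: ✗ (no rhs in [1,1])
  i=1: ✗ (lhs fails at k=1 before rhs at j=2)
  i=2: ✗ (lhs fails at k=2 before rhs at j=3)
  i=3: ✓ (rhs at j=4; lhs holds on [3,3])
  i=4: ✗ (no rhs in [5,5])
  i=5: ✗ (no rhs in [6,6])
  i=6: ✗ (lhs fails at k=6 before rhs at j=7)

3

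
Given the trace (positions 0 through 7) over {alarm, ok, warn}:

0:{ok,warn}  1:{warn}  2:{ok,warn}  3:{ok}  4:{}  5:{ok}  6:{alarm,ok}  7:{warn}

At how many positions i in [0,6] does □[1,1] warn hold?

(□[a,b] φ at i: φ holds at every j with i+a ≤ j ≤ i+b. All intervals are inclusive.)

3

Evaluate at each i in [0,6]:
  i=0: ✓ (all of [1,1])
  i=1: ✓ (all of [2,2])
  i=2: ✗ (fails at j=3)
  i=3: ✗ (fails at j=4)
  i=4: ✗ (fails at j=5)
  i=5: ✗ (fails at j=6)
  i=6: ✓ (all of [7,7])
Positions where it holds: {0, 1, 6} → 3.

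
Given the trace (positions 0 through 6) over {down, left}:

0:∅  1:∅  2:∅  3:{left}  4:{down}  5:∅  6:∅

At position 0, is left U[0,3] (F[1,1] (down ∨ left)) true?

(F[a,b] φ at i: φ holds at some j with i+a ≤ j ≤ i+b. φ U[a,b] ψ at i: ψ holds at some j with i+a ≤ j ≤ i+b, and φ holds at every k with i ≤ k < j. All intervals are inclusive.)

No

Need some j in [0,3] with F[1,1] (down ∨ left), and left at every k in [0,j-1].
  j=0: F[1,1] (down ∨ left) — fails (none in [1,1]).
  j=1: F[1,1] (down ∨ left) — fails (none in [2,2]).
  j=2: F[1,1] (down ∨ left) holds, but left fails at k=0 → not this j.
  j=3: F[1,1] (down ∨ left) holds, but left fails at k=0 → not this j.
No j in the window works → until fails.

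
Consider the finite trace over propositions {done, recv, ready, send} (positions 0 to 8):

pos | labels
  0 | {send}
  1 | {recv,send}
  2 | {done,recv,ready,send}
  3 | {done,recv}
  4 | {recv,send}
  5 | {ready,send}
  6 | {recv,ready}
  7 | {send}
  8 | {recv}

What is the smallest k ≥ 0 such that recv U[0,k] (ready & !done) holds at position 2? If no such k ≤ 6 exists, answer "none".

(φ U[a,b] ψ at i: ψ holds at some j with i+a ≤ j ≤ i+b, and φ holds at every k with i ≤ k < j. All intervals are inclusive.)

3

Need earliest j ≥ 2 with (ready & !done), and recv at every k in [2,j-1].
  j=2: rhs fails.
  j=3: rhs fails.
  j=4: rhs fails.
  j=5: rhs holds; lhs holds on [2,4]. k = 3.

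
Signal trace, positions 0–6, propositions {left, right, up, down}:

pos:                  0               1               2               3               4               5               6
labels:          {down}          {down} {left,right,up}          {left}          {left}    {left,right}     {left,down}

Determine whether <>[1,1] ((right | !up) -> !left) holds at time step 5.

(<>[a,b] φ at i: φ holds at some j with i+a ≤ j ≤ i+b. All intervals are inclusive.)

Check ((right | !up) -> !left) at each j in [6,6]:
  j=6: false
No position in the window satisfies it → formula fails.

No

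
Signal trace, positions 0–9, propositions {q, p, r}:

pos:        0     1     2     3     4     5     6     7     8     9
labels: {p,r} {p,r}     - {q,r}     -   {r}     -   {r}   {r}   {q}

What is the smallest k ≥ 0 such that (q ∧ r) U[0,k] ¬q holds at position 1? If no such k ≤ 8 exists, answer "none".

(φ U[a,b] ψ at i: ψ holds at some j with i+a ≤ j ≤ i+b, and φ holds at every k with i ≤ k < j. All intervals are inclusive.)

0

Need earliest j ≥ 1 with ¬q, and (q ∧ r) at every k in [1,j-1].
  j=1: rhs holds (empty prefix). k = 0.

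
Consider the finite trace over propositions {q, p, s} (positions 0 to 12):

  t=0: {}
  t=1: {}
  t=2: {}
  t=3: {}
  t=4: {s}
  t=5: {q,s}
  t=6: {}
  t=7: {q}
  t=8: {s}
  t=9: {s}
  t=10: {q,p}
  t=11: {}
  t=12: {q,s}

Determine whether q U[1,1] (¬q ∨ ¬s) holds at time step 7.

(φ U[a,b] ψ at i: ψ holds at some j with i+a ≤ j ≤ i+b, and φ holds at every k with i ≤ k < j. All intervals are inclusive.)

Holds

Need some j in [8,8] with (¬q ∨ ¬s), and q at every k in [7,j-1].
  j=8: (¬q ∨ ¬s) holds; q holds at every k in [7,7] → satisfied.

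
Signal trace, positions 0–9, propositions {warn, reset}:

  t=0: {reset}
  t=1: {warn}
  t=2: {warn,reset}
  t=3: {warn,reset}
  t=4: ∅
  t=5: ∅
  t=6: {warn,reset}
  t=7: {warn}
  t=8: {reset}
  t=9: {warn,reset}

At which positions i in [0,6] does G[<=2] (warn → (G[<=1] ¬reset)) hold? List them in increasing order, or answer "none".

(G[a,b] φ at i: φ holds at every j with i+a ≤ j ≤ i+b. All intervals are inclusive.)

none

Evaluate at each i in [0,6]:
  i=0: ✗ (fails at j=1)
  i=1: ✗ (fails at j=1)
  i=2: ✗ (fails at j=2)
  i=3: ✗ (fails at j=3)
  i=4: ✗ (fails at j=6)
  i=5: ✗ (fails at j=6)
  i=6: ✗ (fails at j=6)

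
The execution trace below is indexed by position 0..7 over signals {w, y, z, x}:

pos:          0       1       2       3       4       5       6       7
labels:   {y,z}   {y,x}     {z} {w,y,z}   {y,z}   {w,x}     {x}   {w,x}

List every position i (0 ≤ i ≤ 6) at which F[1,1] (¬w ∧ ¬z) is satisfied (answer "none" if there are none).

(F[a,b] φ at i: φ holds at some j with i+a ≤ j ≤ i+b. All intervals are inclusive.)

0, 5

Evaluate at each i in [0,6]:
  i=0: ✓ (witness j=1)
  i=1: ✗ (none in [2,2])
  i=2: ✗ (none in [3,3])
  i=3: ✗ (none in [4,4])
  i=4: ✗ (none in [5,5])
  i=5: ✓ (witness j=6)
  i=6: ✗ (none in [7,7])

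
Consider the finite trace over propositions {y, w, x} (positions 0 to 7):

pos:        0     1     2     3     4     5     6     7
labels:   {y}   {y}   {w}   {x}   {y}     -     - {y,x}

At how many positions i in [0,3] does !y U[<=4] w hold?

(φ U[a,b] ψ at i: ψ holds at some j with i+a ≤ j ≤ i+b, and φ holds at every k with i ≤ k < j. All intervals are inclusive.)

1

Evaluate at each i in [0,3]:
  i=0: ✗ (lhs fails at k=0 before rhs at j=2)
  i=1: ✗ (lhs fails at k=1 before rhs at j=2)
  i=2: ✓ (rhs at j=2)
  i=3: ✗ (no rhs in [3,7])
Positions where it holds: {2} → 1.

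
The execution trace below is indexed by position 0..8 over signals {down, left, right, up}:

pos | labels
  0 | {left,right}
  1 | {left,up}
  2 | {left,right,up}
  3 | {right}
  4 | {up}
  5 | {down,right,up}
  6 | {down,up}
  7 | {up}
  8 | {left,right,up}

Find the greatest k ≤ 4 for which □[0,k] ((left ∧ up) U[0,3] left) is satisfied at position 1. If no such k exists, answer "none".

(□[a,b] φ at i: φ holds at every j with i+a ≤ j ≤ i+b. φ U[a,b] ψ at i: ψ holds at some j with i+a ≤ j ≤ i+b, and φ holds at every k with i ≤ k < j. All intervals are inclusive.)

((left ∧ up) U[0,3] left) must hold from j=1 onward; find where it first fails.
  j=1: holds
  j=2: holds
  j=3: fails
Holds on [1,2], so largest k = 1.

1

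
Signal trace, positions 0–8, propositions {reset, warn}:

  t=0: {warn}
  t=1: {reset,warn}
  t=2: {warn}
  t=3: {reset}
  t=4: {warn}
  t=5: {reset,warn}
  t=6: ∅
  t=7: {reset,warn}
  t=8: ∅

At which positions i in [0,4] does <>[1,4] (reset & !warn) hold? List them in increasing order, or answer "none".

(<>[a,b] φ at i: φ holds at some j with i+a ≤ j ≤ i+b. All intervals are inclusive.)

0, 1, 2

Evaluate at each i in [0,4]:
  i=0: ✓ (witness j=3)
  i=1: ✓ (witness j=3)
  i=2: ✓ (witness j=3)
  i=3: ✗ (none in [4,7])
  i=4: ✗ (none in [5,8])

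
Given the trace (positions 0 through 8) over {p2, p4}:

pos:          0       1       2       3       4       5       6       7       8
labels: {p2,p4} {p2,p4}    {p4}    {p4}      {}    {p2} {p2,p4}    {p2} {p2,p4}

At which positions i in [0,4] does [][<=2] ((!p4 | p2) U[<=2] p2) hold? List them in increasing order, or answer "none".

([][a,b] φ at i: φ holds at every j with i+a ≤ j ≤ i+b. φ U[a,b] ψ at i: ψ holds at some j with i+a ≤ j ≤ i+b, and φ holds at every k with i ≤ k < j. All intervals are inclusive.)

Evaluate at each i in [0,4]:
  i=0: ✗ (fails at j=2)
  i=1: ✗ (fails at j=2)
  i=2: ✗ (fails at j=2)
  i=3: ✗ (fails at j=3)
  i=4: ✓ (all of [4,6])

4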